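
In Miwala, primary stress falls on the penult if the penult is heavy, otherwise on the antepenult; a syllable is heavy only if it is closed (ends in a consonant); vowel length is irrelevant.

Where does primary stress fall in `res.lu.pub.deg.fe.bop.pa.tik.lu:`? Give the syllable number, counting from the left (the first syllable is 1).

8

Weights: 7 pa L, 8 tik H, 9 lu: L.
The penult (syllable 8, tik) is heavy, so it takes stress.
Primary stress: syllable 8 → res.lu.pub.deg.fe.bop.pa.ˈtik.lu:.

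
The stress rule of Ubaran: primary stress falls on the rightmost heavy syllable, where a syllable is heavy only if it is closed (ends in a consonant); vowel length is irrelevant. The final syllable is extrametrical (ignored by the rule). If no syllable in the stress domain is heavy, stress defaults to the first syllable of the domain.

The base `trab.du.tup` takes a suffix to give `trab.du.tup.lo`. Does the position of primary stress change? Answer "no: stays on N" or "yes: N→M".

Base `trab.du.tup` (3 syllables):
  The final syllable (3, tup) is extrametrical; the stress domain is syllables 1–2.
  Weights: 1 trab H, 2 du L.
  Heavy syllables in the domain: 1. The rightmost is syllable 1 (trab).
  → primary stress on syllable 1.
Suffixed `trab.du.tup.lo` (4 syllables):
  The final syllable (4, lo) is extrametrical; the stress domain is syllables 1–3.
  Weights: 1 trab H, 2 du L, 3 tup H.
  Heavy syllables in the domain: 1, 3. The rightmost is syllable 3 (tup).
  → primary stress on syllable 3.

yes: 1→3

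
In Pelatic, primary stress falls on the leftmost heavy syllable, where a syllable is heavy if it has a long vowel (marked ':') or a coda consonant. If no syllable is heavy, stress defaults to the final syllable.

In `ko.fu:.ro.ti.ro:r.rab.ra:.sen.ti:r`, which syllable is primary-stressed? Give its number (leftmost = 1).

Weights: 1 ko L, 2 fu: H, 3 ro L, 4 ti L, 5 ro:r H, 6 rab H, 7 ra: H, 8 sen H, 9 ti:r H.
Heavy syllables in the domain: 2, 5, 6, 7, 8, 9. The leftmost is syllable 2 (fu:).
Primary stress: syllable 2 → ko.ˈfu:.ro.ti.ro:r.rab.ra:.sen.ti:r.

2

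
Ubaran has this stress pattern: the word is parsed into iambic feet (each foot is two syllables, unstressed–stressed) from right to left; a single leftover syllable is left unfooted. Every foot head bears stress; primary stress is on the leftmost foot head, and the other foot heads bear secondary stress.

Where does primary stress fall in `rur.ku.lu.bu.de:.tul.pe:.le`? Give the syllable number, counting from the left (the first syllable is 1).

Parse right to left into iambic (σˈσ) feet: (rur.ˈku) (lu.ˈbu) (de:.ˈtul) (pe:.ˈle).
Foot heads (stressed positions): 2, 4, 6, 8.
End Rule Leftmost: primary stress on the leftmost head = syllable 2.
Primary stress: syllable 2 → rur.ˈku.lu.bu.de:.tul.pe:.le.

2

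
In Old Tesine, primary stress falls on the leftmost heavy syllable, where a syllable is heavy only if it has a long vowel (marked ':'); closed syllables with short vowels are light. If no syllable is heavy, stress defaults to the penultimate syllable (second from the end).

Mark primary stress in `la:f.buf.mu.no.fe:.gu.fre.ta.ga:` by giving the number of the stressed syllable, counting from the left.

1

Weights: 1 la:f H, 2 buf L, 3 mu L, 4 no L, 5 fe: H, 6 gu L, 7 fre L, 8 ta L, 9 ga: H.
Heavy syllables in the domain: 1, 5, 9. The leftmost is syllable 1 (la:f).
Primary stress: syllable 1 → ˈla:f.buf.mu.no.fe:.gu.fre.ta.ga:.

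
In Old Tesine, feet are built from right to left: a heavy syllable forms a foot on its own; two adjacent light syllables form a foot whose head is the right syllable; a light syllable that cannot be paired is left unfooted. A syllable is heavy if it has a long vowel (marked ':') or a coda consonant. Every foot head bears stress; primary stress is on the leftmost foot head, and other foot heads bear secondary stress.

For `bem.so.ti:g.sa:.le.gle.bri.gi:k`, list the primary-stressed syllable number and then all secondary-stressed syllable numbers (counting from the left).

Weights: 1 bem H, 2 so L, 3 ti:g H, 4 sa: H, 5 le L, 6 gle L, 7 bri L, 8 gi:k H.
Parse right to left (heavy = foot alone; LL = one foot; stranded L unfooted): (ˈbem) so (ˈti:g) (ˈsa:) le (gle.ˈbri) (ˈgi:k).
Foot heads: 1, 3, 4, 7, 8.
Primary stress on the leftmost head = syllable 1.
Secondary stress on 3, 4, 7, 8: ˈbem.so.ˌti:g.ˌsa:.le.gle.ˌbri.ˌgi:k.

primary 1, secondary 3, 4, 7, 8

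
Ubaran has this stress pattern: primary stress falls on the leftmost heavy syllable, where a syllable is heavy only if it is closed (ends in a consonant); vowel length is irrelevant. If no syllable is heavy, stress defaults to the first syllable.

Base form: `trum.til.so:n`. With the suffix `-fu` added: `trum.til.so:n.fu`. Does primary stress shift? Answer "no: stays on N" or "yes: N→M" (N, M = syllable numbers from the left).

no: stays on 1

Base `trum.til.so:n` (3 syllables):
  Weights: 1 trum H, 2 til H, 3 so:n H.
  Heavy syllables in the domain: 1, 2, 3. The leftmost is syllable 1 (trum).
  → primary stress on syllable 1.
Suffixed `trum.til.so:n.fu` (4 syllables):
  Weights: 1 trum H, 2 til H, 3 so:n H, 4 fu L.
  Heavy syllables in the domain: 1, 2, 3. The leftmost is syllable 1 (trum).
  → primary stress on syllable 1.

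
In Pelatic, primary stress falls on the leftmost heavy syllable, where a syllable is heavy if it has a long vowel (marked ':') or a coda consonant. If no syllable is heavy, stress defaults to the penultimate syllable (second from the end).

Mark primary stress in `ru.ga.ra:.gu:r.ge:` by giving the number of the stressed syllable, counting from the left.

Weights: 1 ru L, 2 ga L, 3 ra: H, 4 gu:r H, 5 ge: H.
Heavy syllables in the domain: 3, 4, 5. The leftmost is syllable 3 (ra:).
Primary stress: syllable 3 → ru.ga.ˈra:.gu:r.ge:.

3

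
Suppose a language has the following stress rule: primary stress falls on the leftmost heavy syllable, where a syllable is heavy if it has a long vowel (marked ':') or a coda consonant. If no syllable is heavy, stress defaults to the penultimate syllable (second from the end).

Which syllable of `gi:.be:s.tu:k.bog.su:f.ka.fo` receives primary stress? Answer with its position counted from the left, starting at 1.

Weights: 1 gi: H, 2 be:s H, 3 tu:k H, 4 bog H, 5 su:f H, 6 ka L, 7 fo L.
Heavy syllables in the domain: 1, 2, 3, 4, 5. The leftmost is syllable 1 (gi:).
Primary stress: syllable 1 → ˈgi:.be:s.tu:k.bog.su:f.ka.fo.

1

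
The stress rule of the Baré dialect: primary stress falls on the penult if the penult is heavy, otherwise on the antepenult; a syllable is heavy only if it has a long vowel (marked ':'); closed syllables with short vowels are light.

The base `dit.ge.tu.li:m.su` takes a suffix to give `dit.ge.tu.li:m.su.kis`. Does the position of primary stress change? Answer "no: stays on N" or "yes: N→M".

no: stays on 4

Base `dit.ge.tu.li:m.su` (5 syllables):
  Weights: 3 tu L, 4 li:m H, 5 su L.
  The penult (syllable 4, li:m) is heavy, so it takes stress.
  → primary stress on syllable 4.
Suffixed `dit.ge.tu.li:m.su.kis` (6 syllables):
  Weights: 4 li:m H, 5 su L, 6 kis L.
  The penult (syllable 5, su) is light, so stress falls on the antepenult (syllable 4, li:m).
  → primary stress on syllable 4.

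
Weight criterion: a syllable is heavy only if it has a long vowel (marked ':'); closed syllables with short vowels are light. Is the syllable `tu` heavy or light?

light

`tu`: short vowel, open (no coda). Short vowel → light.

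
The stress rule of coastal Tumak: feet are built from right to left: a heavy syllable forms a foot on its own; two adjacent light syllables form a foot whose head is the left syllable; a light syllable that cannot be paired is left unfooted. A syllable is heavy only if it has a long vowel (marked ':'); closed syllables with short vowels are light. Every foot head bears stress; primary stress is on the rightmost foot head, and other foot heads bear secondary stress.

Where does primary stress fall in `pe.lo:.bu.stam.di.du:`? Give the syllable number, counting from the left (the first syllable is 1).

Weights: 1 pe L, 2 lo: H, 3 bu L, 4 stam L, 5 di L, 6 du: H.
Parse right to left (heavy = foot alone; LL = one foot; stranded L unfooted): pe (ˈlo:) bu (ˈstam.di) (ˈdu:).
Foot heads: 2, 4, 6.
Primary stress on the rightmost head = syllable 6.
Primary stress: syllable 6 → pe.lo:.bu.stam.di.ˈdu:.

6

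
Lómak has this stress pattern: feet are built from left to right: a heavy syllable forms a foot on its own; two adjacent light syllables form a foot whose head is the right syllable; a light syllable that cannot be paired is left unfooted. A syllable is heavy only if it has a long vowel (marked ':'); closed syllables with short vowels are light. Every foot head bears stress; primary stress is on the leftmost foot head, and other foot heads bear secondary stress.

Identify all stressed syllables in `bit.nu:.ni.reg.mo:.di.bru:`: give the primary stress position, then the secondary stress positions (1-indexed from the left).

primary 2, secondary 4, 5, 7

Weights: 1 bit L, 2 nu: H, 3 ni L, 4 reg L, 5 mo: H, 6 di L, 7 bru: H.
Parse left to right (heavy = foot alone; LL = one foot; stranded L unfooted): bit (ˈnu:) (ni.ˈreg) (ˈmo:) di (ˈbru:).
Foot heads: 2, 4, 5, 7.
Primary stress on the leftmost head = syllable 2.
Secondary stress on 4, 5, 7: bit.ˈnu:.ni.ˌreg.ˌmo:.di.ˌbru:.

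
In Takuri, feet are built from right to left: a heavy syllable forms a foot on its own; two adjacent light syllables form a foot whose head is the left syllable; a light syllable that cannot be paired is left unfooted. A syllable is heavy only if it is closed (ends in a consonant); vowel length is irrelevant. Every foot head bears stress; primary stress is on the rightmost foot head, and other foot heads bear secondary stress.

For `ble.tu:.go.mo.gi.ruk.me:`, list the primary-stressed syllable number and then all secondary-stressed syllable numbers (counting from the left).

primary 6, secondary 2, 4

Weights: 1 ble L, 2 tu: L, 3 go L, 4 mo L, 5 gi L, 6 ruk H, 7 me: L.
Parse right to left (heavy = foot alone; LL = one foot; stranded L unfooted): ble (ˈtu:.go) (ˈmo.gi) (ˈruk) me:.
Foot heads: 2, 4, 6.
Primary stress on the rightmost head = syllable 6.
Secondary stress on 2, 4: ble.ˌtu:.go.ˌmo.gi.ˈruk.me:.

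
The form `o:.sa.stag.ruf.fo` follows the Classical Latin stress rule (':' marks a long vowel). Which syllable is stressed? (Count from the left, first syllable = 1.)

4

Classical Latin: stress the penult if heavy (long vowel or closed), else the antepenult.
Weights: 3 stag H, 4 ruf H, 5 fo L.
The penult (syllable 4, ruf) is heavy, so it takes stress.
Stress on syllable 4: o:.sa.stag.ˈruf.fo.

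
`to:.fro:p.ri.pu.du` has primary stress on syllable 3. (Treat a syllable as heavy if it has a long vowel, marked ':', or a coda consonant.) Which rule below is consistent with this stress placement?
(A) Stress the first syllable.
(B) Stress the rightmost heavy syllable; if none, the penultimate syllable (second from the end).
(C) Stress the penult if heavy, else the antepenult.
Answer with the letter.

Rule A → syllable 1 (observed: 3).
Rule B → syllable 2 (observed: 3).
Rule C → syllable 3 ✓.

C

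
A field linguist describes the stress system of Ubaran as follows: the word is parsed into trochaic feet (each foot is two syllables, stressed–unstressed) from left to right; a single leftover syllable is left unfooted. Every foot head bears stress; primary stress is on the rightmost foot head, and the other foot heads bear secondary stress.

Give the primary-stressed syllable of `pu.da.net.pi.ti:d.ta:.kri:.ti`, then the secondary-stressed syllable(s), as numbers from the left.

Parse left to right into trochaic (ˈσσ) feet: (ˈpu.da) (ˈnet.pi) (ˈti:d.ta:) (ˈkri:.ti).
Foot heads (stressed positions): 1, 3, 5, 7.
End Rule Rightmost: primary stress on the rightmost head = syllable 7.
Secondary stress on 1, 3, 5: ˌpu.da.ˌnet.pi.ˌti:d.ta:.ˈkri:.ti.

primary 7, secondary 1, 3, 5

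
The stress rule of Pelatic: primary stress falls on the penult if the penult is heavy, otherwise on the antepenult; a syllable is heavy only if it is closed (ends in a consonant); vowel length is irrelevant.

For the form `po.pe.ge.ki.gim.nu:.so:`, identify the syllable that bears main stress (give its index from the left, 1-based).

5

Weights: 5 gim H, 6 nu: L, 7 so: L.
The penult (syllable 6, nu:) is light, so stress falls on the antepenult (syllable 5, gim).
Primary stress: syllable 5 → po.pe.ge.ki.ˈgim.nu:.so:.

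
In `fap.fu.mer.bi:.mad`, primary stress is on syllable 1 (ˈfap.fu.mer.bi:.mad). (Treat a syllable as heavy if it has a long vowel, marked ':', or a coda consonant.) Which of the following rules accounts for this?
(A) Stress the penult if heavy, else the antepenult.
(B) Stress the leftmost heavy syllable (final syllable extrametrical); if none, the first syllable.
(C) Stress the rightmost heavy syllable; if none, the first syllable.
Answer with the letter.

Rule A → syllable 4 (observed: 1).
Rule B → syllable 1 ✓.
Rule C → syllable 5 (observed: 1).

B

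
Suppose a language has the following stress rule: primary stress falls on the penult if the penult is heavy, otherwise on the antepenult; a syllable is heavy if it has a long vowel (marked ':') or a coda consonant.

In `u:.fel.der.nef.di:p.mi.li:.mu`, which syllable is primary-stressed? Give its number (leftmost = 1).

7

Weights: 6 mi L, 7 li: H, 8 mu L.
The penult (syllable 7, li:) is heavy, so it takes stress.
Primary stress: syllable 7 → u:.fel.der.nef.di:p.mi.ˈli:.mu.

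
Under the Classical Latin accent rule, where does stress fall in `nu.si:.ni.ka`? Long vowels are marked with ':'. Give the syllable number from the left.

2

Classical Latin: stress the penult if heavy (long vowel or closed), else the antepenult.
Weights: 2 si: H, 3 ni L, 4 ka L.
The penult (syllable 3, ni) is light, so stress falls on the antepenult (syllable 2, si:).
Stress on syllable 2: nu.ˈsi:.ni.ka.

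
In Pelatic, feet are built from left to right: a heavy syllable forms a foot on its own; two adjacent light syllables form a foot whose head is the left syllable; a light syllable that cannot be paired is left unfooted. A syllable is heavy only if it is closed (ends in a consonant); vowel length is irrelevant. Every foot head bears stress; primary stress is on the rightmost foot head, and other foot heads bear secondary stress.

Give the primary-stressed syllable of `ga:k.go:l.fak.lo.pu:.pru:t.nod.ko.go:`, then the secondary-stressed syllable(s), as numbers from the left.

primary 8, secondary 1, 2, 3, 4, 6, 7

Weights: 1 ga:k H, 2 go:l H, 3 fak H, 4 lo L, 5 pu: L, 6 pru:t H, 7 nod H, 8 ko L, 9 go: L.
Parse left to right (heavy = foot alone; LL = one foot; stranded L unfooted): (ˈga:k) (ˈgo:l) (ˈfak) (ˈlo.pu:) (ˈpru:t) (ˈnod) (ˈko.go:).
Foot heads: 1, 2, 3, 4, 6, 7, 8.
Primary stress on the rightmost head = syllable 8.
Secondary stress on 1, 2, 3, 4, 6, 7: ˌga:k.ˌgo:l.ˌfak.ˌlo.pu:.ˌpru:t.ˌnod.ˈko.go:.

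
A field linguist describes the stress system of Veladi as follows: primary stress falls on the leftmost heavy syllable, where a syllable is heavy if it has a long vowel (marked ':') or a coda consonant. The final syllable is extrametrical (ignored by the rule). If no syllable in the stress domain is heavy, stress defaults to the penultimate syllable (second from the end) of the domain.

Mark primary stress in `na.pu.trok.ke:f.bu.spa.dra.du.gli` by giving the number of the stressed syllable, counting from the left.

3

The final syllable (9, gli) is extrametrical; the stress domain is syllables 1–8.
Weights: 1 na L, 2 pu L, 3 trok H, 4 ke:f H, 5 bu L, 6 spa L, 7 dra L, 8 du L.
Heavy syllables in the domain: 3, 4. The leftmost is syllable 3 (trok).
Primary stress: syllable 3 → na.pu.ˈtrok.ke:f.bu.spa.dra.du.gli.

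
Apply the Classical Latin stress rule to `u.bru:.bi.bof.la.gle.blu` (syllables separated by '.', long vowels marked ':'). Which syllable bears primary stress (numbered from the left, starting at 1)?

Classical Latin: stress the penult if heavy (long vowel or closed), else the antepenult.
Weights: 5 la L, 6 gle L, 7 blu L.
The penult (syllable 6, gle) is light, so stress falls on the antepenult (syllable 5, la).
Stress on syllable 5: u.bru:.bi.bof.ˈla.gle.blu.

5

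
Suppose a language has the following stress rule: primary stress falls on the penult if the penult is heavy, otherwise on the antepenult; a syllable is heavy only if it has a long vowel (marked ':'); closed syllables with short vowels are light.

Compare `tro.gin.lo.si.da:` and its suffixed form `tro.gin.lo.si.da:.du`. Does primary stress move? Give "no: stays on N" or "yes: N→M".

yes: 3→5

Base `tro.gin.lo.si.da:` (5 syllables):
  Weights: 3 lo L, 4 si L, 5 da: H.
  The penult (syllable 4, si) is light, so stress falls on the antepenult (syllable 3, lo).
  → primary stress on syllable 3.
Suffixed `tro.gin.lo.si.da:.du` (6 syllables):
  Weights: 4 si L, 5 da: H, 6 du L.
  The penult (syllable 5, da:) is heavy, so it takes stress.
  → primary stress on syllable 5.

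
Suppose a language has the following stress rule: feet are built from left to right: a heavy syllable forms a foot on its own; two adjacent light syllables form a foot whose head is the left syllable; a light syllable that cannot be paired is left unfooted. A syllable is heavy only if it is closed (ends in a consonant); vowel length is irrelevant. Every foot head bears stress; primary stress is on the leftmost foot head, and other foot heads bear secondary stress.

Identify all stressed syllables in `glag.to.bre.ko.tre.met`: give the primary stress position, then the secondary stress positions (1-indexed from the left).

primary 1, secondary 2, 4, 6

Weights: 1 glag H, 2 to L, 3 bre L, 4 ko L, 5 tre L, 6 met H.
Parse left to right (heavy = foot alone; LL = one foot; stranded L unfooted): (ˈglag) (ˈto.bre) (ˈko.tre) (ˈmet).
Foot heads: 1, 2, 4, 6.
Primary stress on the leftmost head = syllable 1.
Secondary stress on 2, 4, 6: ˈglag.ˌto.bre.ˌko.tre.ˌmet.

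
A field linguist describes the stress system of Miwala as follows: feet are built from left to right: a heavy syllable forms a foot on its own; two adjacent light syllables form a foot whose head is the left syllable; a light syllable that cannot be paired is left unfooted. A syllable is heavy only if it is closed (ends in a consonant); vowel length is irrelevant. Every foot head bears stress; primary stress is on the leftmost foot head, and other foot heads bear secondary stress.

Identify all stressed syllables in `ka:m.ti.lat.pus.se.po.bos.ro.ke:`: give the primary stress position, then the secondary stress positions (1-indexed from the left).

Weights: 1 ka:m H, 2 ti L, 3 lat H, 4 pus H, 5 se L, 6 po L, 7 bos H, 8 ro L, 9 ke: L.
Parse left to right (heavy = foot alone; LL = one foot; stranded L unfooted): (ˈka:m) ti (ˈlat) (ˈpus) (ˈse.po) (ˈbos) (ˈro.ke:).
Foot heads: 1, 3, 4, 5, 7, 8.
Primary stress on the leftmost head = syllable 1.
Secondary stress on 3, 4, 5, 7, 8: ˈka:m.ti.ˌlat.ˌpus.ˌse.po.ˌbos.ˌro.ke:.

primary 1, secondary 3, 4, 5, 7, 8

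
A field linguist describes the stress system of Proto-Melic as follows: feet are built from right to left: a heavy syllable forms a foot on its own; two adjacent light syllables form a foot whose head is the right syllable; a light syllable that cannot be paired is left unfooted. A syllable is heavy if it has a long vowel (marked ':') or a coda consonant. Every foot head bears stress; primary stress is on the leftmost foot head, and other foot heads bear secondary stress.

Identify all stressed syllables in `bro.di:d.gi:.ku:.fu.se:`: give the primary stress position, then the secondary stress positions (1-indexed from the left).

Weights: 1 bro L, 2 di:d H, 3 gi: H, 4 ku: H, 5 fu L, 6 se: H.
Parse right to left (heavy = foot alone; LL = one foot; stranded L unfooted): bro (ˈdi:d) (ˈgi:) (ˈku:) fu (ˈse:).
Foot heads: 2, 3, 4, 6.
Primary stress on the leftmost head = syllable 2.
Secondary stress on 3, 4, 6: bro.ˈdi:d.ˌgi:.ˌku:.fu.ˌse:.

primary 2, secondary 3, 4, 6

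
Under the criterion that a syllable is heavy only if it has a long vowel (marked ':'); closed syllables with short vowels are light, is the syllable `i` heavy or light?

light

`i`: short vowel, open (no coda). Short vowel → light.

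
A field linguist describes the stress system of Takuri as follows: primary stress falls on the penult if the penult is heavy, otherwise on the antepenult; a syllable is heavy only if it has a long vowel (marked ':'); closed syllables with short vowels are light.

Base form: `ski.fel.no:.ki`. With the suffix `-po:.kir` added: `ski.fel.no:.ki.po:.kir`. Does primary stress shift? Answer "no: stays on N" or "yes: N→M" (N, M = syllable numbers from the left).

Base `ski.fel.no:.ki` (4 syllables):
  Weights: 2 fel L, 3 no: H, 4 ki L.
  The penult (syllable 3, no:) is heavy, so it takes stress.
  → primary stress on syllable 3.
Suffixed `ski.fel.no:.ki.po:.kir` (6 syllables):
  Weights: 4 ki L, 5 po: H, 6 kir L.
  The penult (syllable 5, po:) is heavy, so it takes stress.
  → primary stress on syllable 5.

yes: 3→5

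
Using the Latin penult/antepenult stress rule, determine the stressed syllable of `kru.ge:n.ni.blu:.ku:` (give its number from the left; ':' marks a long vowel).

4

Classical Latin: stress the penult if heavy (long vowel or closed), else the antepenult.
Weights: 3 ni L, 4 blu: H, 5 ku: H.
The penult (syllable 4, blu:) is heavy, so it takes stress.
Stress on syllable 4: kru.ge:n.ni.ˈblu:.ku:.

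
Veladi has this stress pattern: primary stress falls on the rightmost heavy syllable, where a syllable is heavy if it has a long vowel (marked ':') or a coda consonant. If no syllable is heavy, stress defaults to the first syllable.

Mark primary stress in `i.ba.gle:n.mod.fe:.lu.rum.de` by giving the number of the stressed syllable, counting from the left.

Weights: 1 i L, 2 ba L, 3 gle:n H, 4 mod H, 5 fe: H, 6 lu L, 7 rum H, 8 de L.
Heavy syllables in the domain: 3, 4, 5, 7. The rightmost is syllable 7 (rum).
Primary stress: syllable 7 → i.ba.gle:n.mod.fe:.lu.ˈrum.de.

7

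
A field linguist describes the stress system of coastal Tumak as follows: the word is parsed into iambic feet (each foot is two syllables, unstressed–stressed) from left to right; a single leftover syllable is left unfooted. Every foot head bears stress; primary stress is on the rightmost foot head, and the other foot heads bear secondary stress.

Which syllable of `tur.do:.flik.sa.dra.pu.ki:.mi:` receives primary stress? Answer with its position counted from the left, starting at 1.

Parse left to right into iambic (σˈσ) feet: (tur.ˈdo:) (flik.ˈsa) (dra.ˈpu) (ki:.ˈmi:).
Foot heads (stressed positions): 2, 4, 6, 8.
End Rule Rightmost: primary stress on the rightmost head = syllable 8.
Primary stress: syllable 8 → tur.do:.flik.sa.dra.pu.ki:.ˈmi:.

8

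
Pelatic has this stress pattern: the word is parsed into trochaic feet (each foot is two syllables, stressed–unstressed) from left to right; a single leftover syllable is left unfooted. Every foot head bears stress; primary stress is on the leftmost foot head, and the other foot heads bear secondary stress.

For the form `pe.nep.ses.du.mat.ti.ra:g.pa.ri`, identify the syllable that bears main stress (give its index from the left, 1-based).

1

Parse left to right into trochaic (ˈσσ) feet: (ˈpe.nep) (ˈses.du) (ˈmat.ti) (ˈra:g.pa) ri. Syllable 9 is left unfooted.
Foot heads (stressed positions): 1, 3, 5, 7.
End Rule Leftmost: primary stress on the leftmost head = syllable 1.
Primary stress: syllable 1 → ˈpe.nep.ses.du.mat.ti.ra:g.pa.ri.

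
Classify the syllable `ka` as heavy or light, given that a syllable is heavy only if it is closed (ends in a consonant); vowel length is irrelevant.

light

`ka`: short vowel, open (no coda). Open (no coda) → light.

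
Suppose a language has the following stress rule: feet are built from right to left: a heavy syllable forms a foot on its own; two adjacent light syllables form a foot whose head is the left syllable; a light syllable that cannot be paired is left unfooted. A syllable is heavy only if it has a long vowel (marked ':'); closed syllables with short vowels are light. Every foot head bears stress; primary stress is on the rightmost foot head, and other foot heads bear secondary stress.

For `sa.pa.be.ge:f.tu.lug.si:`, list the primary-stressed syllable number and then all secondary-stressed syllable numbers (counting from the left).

primary 7, secondary 2, 4, 5

Weights: 1 sa L, 2 pa L, 3 be L, 4 ge:f H, 5 tu L, 6 lug L, 7 si: H.
Parse right to left (heavy = foot alone; LL = one foot; stranded L unfooted): sa (ˈpa.be) (ˈge:f) (ˈtu.lug) (ˈsi:).
Foot heads: 2, 4, 5, 7.
Primary stress on the rightmost head = syllable 7.
Secondary stress on 2, 4, 5: sa.ˌpa.be.ˌge:f.ˌtu.lug.ˈsi:.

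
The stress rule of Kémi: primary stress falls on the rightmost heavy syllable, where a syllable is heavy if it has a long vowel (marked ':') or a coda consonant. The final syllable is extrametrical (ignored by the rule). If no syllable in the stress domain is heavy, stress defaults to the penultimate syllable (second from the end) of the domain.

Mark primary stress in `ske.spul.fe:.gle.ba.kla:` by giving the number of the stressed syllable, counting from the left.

The final syllable (6, kla:) is extrametrical; the stress domain is syllables 1–5.
Weights: 1 ske L, 2 spul H, 3 fe: H, 4 gle L, 5 ba L.
Heavy syllables in the domain: 2, 3. The rightmost is syllable 3 (fe:).
Primary stress: syllable 3 → ske.spul.ˈfe:.gle.ba.kla:.

3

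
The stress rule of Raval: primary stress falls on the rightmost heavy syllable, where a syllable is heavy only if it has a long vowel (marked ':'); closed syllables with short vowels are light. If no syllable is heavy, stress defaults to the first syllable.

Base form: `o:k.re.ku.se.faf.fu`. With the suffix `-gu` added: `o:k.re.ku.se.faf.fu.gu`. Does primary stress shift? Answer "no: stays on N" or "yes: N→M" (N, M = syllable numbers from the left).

no: stays on 1

Base `o:k.re.ku.se.faf.fu` (6 syllables):
  Weights: 1 o:k H, 2 re L, 3 ku L, 4 se L, 5 faf L, 6 fu L.
  Heavy syllables in the domain: 1. The rightmost is syllable 1 (o:k).
  → primary stress on syllable 1.
Suffixed `o:k.re.ku.se.faf.fu.gu` (7 syllables):
  Weights: 1 o:k H, 2 re L, 3 ku L, 4 se L, 5 faf L, 6 fu L, 7 gu L.
  Heavy syllables in the domain: 1. The rightmost is syllable 1 (o:k).
  → primary stress on syllable 1.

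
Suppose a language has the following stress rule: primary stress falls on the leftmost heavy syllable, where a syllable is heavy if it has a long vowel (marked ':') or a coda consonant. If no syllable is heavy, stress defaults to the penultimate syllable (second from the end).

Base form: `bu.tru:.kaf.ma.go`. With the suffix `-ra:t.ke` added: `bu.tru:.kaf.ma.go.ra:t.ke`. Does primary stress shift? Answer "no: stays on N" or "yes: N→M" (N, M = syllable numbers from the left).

no: stays on 2

Base `bu.tru:.kaf.ma.go` (5 syllables):
  Weights: 1 bu L, 2 tru: H, 3 kaf H, 4 ma L, 5 go L.
  Heavy syllables in the domain: 2, 3. The leftmost is syllable 2 (tru:).
  → primary stress on syllable 2.
Suffixed `bu.tru:.kaf.ma.go.ra:t.ke` (7 syllables):
  Weights: 1 bu L, 2 tru: H, 3 kaf H, 4 ma L, 5 go L, 6 ra:t H, 7 ke L.
  Heavy syllables in the domain: 2, 3, 6. The leftmost is syllable 2 (tru:).
  → primary stress on syllable 2.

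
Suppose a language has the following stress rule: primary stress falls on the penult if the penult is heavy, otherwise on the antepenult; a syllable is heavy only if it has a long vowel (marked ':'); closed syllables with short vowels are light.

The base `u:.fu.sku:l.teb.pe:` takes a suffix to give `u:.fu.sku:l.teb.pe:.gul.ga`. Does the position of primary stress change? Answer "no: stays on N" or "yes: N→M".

yes: 3→5

Base `u:.fu.sku:l.teb.pe:` (5 syllables):
  Weights: 3 sku:l H, 4 teb L, 5 pe: H.
  The penult (syllable 4, teb) is light, so stress falls on the antepenult (syllable 3, sku:l).
  → primary stress on syllable 3.
Suffixed `u:.fu.sku:l.teb.pe:.gul.ga` (7 syllables):
  Weights: 5 pe: H, 6 gul L, 7 ga L.
  The penult (syllable 6, gul) is light, so stress falls on the antepenult (syllable 5, pe:).
  → primary stress on syllable 5.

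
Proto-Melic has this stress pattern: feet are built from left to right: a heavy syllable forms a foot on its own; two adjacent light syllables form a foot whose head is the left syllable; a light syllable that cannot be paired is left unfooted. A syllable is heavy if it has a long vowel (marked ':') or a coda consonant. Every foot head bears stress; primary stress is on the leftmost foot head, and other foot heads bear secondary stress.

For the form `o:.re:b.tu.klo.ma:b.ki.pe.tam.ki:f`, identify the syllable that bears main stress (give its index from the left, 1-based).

Weights: 1 o: H, 2 re:b H, 3 tu L, 4 klo L, 5 ma:b H, 6 ki L, 7 pe L, 8 tam H, 9 ki:f H.
Parse left to right (heavy = foot alone; LL = one foot; stranded L unfooted): (ˈo:) (ˈre:b) (ˈtu.klo) (ˈma:b) (ˈki.pe) (ˈtam) (ˈki:f).
Foot heads: 1, 2, 3, 5, 6, 8, 9.
Primary stress on the leftmost head = syllable 1.
Primary stress: syllable 1 → ˈo:.re:b.tu.klo.ma:b.ki.pe.tam.ki:f.

1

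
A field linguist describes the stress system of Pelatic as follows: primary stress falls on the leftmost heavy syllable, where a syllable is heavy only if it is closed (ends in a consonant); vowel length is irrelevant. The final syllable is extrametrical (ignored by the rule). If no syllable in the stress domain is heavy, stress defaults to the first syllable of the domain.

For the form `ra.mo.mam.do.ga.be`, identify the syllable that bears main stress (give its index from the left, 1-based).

The final syllable (6, be) is extrametrical; the stress domain is syllables 1–5.
Weights: 1 ra L, 2 mo L, 3 mam H, 4 do L, 5 ga L.
Heavy syllables in the domain: 3. The leftmost is syllable 3 (mam).
Primary stress: syllable 3 → ra.mo.ˈmam.do.ga.be.

3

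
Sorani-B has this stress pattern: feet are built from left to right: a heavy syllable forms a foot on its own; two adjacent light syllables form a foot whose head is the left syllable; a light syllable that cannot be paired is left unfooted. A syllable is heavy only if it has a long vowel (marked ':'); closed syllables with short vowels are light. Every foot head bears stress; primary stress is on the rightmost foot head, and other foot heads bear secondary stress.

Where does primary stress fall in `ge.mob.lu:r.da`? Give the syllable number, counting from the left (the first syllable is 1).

3

Weights: 1 ge L, 2 mob L, 3 lu:r H, 4 da L.
Parse left to right (heavy = foot alone; LL = one foot; stranded L unfooted): (ˈge.mob) (ˈlu:r) da.
Foot heads: 1, 3.
Primary stress on the rightmost head = syllable 3.
Primary stress: syllable 3 → ge.mob.ˈlu:r.da.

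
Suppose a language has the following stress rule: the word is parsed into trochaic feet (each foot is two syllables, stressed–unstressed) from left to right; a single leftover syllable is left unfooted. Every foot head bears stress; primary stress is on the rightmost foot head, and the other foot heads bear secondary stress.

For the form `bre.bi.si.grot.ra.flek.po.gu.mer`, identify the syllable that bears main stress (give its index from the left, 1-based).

Parse left to right into trochaic (ˈσσ) feet: (ˈbre.bi) (ˈsi.grot) (ˈra.flek) (ˈpo.gu) mer. Syllable 9 is left unfooted.
Foot heads (stressed positions): 1, 3, 5, 7.
End Rule Rightmost: primary stress on the rightmost head = syllable 7.
Primary stress: syllable 7 → bre.bi.si.grot.ra.flek.ˈpo.gu.mer.

7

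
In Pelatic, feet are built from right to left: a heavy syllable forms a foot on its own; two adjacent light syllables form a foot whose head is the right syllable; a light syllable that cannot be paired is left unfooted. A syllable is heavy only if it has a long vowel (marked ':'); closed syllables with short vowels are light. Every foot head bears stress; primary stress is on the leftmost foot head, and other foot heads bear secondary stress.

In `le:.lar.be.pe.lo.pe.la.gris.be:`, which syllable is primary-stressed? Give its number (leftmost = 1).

Weights: 1 le: H, 2 lar L, 3 be L, 4 pe L, 5 lo L, 6 pe L, 7 la L, 8 gris L, 9 be: H.
Parse right to left (heavy = foot alone; LL = one foot; stranded L unfooted): (ˈle:) lar (be.ˈpe) (lo.ˈpe) (la.ˈgris) (ˈbe:).
Foot heads: 1, 4, 6, 8, 9.
Primary stress on the leftmost head = syllable 1.
Primary stress: syllable 1 → ˈle:.lar.be.pe.lo.pe.la.gris.be:.

1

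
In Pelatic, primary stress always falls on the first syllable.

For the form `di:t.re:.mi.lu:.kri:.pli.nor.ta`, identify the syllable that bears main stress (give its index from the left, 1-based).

The word has 8 syllables; the first syllable is syllable 1 (di:t).
Primary stress: syllable 1 → ˈdi:t.re:.mi.lu:.kri:.pli.nor.ta.

1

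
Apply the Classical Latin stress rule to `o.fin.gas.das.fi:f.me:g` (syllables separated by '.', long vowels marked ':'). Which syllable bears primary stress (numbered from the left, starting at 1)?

Classical Latin: stress the penult if heavy (long vowel or closed), else the antepenult.
Weights: 4 das H, 5 fi:f H, 6 me:g H.
The penult (syllable 5, fi:f) is heavy, so it takes stress.
Stress on syllable 5: o.fin.gas.das.ˈfi:f.me:g.

5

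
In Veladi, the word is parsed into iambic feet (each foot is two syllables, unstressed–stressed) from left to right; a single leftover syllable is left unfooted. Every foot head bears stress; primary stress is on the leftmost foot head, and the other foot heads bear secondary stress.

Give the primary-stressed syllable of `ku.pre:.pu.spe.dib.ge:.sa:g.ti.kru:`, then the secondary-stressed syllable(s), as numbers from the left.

primary 2, secondary 4, 6, 8

Parse left to right into iambic (σˈσ) feet: (ku.ˈpre:) (pu.ˈspe) (dib.ˈge:) (sa:g.ˈti) kru:. Syllable 9 is left unfooted.
Foot heads (stressed positions): 2, 4, 6, 8.
End Rule Leftmost: primary stress on the leftmost head = syllable 2.
Secondary stress on 4, 6, 8: ku.ˈpre:.pu.ˌspe.dib.ˌge:.sa:g.ˌti.kru:.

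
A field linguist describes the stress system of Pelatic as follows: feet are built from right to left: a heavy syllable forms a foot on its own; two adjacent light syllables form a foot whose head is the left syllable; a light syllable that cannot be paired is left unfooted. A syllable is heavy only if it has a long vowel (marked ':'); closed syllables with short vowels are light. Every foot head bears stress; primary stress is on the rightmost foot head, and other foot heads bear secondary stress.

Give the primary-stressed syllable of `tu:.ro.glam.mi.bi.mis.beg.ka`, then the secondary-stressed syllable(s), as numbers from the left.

Weights: 1 tu: H, 2 ro L, 3 glam L, 4 mi L, 5 bi L, 6 mis L, 7 beg L, 8 ka L.
Parse right to left (heavy = foot alone; LL = one foot; stranded L unfooted): (ˈtu:) ro (ˈglam.mi) (ˈbi.mis) (ˈbeg.ka).
Foot heads: 1, 3, 5, 7.
Primary stress on the rightmost head = syllable 7.
Secondary stress on 1, 3, 5: ˌtu:.ro.ˌglam.mi.ˌbi.mis.ˈbeg.ka.

primary 7, secondary 1, 3, 5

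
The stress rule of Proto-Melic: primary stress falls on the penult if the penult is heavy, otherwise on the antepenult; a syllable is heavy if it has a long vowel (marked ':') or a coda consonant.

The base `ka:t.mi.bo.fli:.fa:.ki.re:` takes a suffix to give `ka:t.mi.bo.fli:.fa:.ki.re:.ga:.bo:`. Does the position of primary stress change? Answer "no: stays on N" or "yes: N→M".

Base `ka:t.mi.bo.fli:.fa:.ki.re:` (7 syllables):
  Weights: 5 fa: H, 6 ki L, 7 re: H.
  The penult (syllable 6, ki) is light, so stress falls on the antepenult (syllable 5, fa:).
  → primary stress on syllable 5.
Suffixed `ka:t.mi.bo.fli:.fa:.ki.re:.ga:.bo:` (9 syllables):
  Weights: 7 re: H, 8 ga: H, 9 bo: H.
  The penult (syllable 8, ga:) is heavy, so it takes stress.
  → primary stress on syllable 8.

yes: 5→8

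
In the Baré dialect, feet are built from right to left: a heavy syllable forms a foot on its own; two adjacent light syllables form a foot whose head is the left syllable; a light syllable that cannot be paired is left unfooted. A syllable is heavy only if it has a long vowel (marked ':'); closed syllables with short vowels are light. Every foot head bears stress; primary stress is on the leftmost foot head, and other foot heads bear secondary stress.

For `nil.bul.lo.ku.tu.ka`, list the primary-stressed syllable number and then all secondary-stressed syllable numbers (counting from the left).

Weights: 1 nil L, 2 bul L, 3 lo L, 4 ku L, 5 tu L, 6 ka L.
Parse right to left (heavy = foot alone; LL = one foot; stranded L unfooted): (ˈnil.bul) (ˈlo.ku) (ˈtu.ka).
Foot heads: 1, 3, 5.
Primary stress on the leftmost head = syllable 1.
Secondary stress on 3, 5: ˈnil.bul.ˌlo.ku.ˌtu.ka.

primary 1, secondary 3, 5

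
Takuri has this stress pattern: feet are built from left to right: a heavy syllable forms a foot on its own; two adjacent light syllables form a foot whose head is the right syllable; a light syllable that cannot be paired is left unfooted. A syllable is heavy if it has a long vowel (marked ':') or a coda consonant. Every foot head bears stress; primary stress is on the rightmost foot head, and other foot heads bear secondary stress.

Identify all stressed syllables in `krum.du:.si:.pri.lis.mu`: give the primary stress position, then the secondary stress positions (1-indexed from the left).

Weights: 1 krum H, 2 du: H, 3 si: H, 4 pri L, 5 lis H, 6 mu L.
Parse left to right (heavy = foot alone; LL = one foot; stranded L unfooted): (ˈkrum) (ˈdu:) (ˈsi:) pri (ˈlis) mu.
Foot heads: 1, 2, 3, 5.
Primary stress on the rightmost head = syllable 5.
Secondary stress on 1, 2, 3: ˌkrum.ˌdu:.ˌsi:.pri.ˈlis.mu.

primary 5, secondary 1, 2, 3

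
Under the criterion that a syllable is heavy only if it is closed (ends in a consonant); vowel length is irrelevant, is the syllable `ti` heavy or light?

`ti`: short vowel, open (no coda). Open (no coda) → light.

light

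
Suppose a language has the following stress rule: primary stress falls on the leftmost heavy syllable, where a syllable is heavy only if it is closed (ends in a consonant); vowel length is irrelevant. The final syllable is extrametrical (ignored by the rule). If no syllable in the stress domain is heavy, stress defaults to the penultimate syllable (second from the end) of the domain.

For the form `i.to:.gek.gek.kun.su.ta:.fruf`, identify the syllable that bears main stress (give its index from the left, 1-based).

3

The final syllable (8, fruf) is extrametrical; the stress domain is syllables 1–7.
Weights: 1 i L, 2 to: L, 3 gek H, 4 gek H, 5 kun H, 6 su L, 7 ta: L.
Heavy syllables in the domain: 3, 4, 5. The leftmost is syllable 3 (gek).
Primary stress: syllable 3 → i.to:.ˈgek.gek.kun.su.ta:.fruf.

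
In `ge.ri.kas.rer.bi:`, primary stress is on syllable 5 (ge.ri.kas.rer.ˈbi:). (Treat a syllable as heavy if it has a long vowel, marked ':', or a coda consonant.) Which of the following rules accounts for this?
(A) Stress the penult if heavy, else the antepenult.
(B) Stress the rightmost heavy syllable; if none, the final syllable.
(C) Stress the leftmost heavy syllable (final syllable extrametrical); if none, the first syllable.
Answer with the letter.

Rule A → syllable 4 (observed: 5).
Rule B → syllable 5 ✓.
Rule C → syllable 3 (observed: 5).

B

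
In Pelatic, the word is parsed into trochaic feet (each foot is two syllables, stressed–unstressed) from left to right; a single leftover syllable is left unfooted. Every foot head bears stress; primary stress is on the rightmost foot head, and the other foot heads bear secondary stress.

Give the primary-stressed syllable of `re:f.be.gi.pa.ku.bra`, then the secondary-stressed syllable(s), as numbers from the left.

Parse left to right into trochaic (ˈσσ) feet: (ˈre:f.be) (ˈgi.pa) (ˈku.bra).
Foot heads (stressed positions): 1, 3, 5.
End Rule Rightmost: primary stress on the rightmost head = syllable 5.
Secondary stress on 1, 3: ˌre:f.be.ˌgi.pa.ˈku.bra.

primary 5, secondary 1, 3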